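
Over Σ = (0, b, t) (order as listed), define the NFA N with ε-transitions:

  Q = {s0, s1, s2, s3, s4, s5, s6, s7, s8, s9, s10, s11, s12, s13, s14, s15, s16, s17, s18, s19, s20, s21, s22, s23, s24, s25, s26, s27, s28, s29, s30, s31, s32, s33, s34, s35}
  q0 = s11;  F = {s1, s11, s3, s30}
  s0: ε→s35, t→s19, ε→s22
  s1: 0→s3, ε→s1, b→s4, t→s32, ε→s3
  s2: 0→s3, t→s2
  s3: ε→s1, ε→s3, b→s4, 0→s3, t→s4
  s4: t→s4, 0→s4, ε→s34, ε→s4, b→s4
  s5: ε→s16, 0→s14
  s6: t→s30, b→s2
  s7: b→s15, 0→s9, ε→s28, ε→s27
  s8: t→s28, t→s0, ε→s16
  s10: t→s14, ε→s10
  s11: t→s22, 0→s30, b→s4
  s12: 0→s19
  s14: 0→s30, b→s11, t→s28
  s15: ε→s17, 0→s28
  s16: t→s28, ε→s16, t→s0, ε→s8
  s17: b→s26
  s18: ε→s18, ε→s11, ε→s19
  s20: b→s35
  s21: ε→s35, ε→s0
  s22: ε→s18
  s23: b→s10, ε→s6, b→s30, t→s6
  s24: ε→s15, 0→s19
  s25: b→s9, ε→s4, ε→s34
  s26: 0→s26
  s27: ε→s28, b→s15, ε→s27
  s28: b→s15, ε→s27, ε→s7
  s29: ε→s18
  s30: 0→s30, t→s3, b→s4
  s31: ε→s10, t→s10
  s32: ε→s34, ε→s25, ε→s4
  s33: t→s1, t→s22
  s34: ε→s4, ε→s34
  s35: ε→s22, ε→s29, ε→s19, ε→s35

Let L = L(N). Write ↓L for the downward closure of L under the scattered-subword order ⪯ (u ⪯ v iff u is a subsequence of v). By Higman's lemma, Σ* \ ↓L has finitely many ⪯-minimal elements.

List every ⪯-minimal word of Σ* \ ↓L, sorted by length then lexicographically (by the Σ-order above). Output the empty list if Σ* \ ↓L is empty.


|Q|=36, |F|=4, |δ|=87 (41 ε).
min D↑ (4 st, q0=0, F={2}): 0:0→1,b→2,t→0 1:0→1,b→2,t→3 2:0→2,b→2,t→2 3:0→3,b→2,t→2 (ε-aug+det+¬).
'b': |S_i|=[12, 3] end={s34,s4,s9} — reject; 1/1 deletions ∈↓L.
'0tt': N↓-sim [12, 8, 7, 5] end={s25,s32,s34,s4,s9} — reject; 3/3 deletions ∈↓L.
2 words, ⪯-incomp.

min(Σ*\↓L) = [b, 0tt].


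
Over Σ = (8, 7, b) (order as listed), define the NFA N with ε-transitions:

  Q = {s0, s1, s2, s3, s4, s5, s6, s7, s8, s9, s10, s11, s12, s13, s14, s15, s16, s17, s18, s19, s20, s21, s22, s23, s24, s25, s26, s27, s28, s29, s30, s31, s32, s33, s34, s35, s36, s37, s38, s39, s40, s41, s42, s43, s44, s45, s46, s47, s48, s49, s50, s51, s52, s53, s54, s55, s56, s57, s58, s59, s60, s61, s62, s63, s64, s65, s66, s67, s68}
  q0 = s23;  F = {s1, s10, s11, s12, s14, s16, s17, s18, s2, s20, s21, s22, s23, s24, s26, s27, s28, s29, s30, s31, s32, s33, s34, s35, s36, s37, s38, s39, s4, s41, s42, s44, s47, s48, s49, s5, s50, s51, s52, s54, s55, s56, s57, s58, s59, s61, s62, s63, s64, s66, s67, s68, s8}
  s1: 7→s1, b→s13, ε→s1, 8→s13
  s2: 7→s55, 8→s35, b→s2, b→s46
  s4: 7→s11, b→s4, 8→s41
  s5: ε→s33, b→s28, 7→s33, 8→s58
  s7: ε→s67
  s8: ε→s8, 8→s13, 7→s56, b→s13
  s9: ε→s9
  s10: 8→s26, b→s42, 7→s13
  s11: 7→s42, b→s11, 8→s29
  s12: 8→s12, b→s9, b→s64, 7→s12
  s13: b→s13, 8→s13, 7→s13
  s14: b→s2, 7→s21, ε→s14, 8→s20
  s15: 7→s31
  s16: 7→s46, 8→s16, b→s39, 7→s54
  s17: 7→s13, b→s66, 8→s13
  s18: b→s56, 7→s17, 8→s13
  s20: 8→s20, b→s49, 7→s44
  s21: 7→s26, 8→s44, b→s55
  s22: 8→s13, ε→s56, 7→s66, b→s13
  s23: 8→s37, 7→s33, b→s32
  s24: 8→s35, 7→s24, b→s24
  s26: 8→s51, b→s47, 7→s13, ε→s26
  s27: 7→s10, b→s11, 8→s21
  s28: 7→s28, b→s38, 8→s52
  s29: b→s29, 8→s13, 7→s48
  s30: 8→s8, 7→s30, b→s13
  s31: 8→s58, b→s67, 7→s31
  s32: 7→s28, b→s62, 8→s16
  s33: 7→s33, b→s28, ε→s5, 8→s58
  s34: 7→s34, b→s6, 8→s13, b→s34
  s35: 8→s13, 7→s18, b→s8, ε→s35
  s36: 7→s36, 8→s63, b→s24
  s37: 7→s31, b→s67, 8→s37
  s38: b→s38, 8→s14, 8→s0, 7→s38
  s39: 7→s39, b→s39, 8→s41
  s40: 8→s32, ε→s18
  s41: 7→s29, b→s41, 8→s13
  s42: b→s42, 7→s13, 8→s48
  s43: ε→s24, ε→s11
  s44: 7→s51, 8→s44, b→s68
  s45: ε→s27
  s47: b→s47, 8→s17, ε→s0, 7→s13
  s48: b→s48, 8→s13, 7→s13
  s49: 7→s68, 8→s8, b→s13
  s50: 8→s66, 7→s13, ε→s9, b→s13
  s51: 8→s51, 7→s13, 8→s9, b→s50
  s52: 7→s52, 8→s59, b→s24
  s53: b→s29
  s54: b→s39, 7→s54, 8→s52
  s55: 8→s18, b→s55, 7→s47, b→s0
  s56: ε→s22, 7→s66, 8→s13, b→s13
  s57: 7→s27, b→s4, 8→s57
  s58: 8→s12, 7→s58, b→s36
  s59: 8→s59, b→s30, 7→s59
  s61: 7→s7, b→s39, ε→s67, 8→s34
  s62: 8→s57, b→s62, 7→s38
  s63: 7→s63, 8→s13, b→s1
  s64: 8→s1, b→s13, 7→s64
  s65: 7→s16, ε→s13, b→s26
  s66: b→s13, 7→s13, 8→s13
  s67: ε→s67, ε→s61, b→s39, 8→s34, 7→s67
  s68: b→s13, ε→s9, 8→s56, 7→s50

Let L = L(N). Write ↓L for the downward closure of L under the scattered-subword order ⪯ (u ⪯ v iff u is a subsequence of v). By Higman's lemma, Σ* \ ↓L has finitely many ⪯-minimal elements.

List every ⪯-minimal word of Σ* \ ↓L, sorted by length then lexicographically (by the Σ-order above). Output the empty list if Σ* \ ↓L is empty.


Antichain: [8b88, 788bb, bb8777].

|Q|=69, |F|=53, |δ|=196 (22 ε).
min D↑ (51 st, q0=0, F={18}): 0:8→1,7→2,b→3 1:8→1,7→4,b→5 2:8→6,7→2,b→7 3:8→8,7→7,b→9 4:8→6,7→4,b→5 5:8→10,7→5,b→11 6:8→12,7→6,b→13 7:8→14,7→7,b→15 8:8→8,7→16,b→11 9:8→17,7→15,b→9 10:8→18,7→10,b→10 11:8→19,7→11,b→11 12:8→12,7→12,b→20 13:8→21,7→13,b→22 14:8→23,7→14,b→22 15:8→24,7→15,b→15 16:8→14,7→16,b→11 17:8→17,7→25,b→26 18:8→18,7→18,b→18 19:8→18,7→27,b→19 20:8→28,7→20,b→18 21:8→18,7→21,b→28 22:8→29,7→22,b→22 23:8→23,7→23,b→30 24:8→31,7→32,b→33 25:8→32,7→34,b→35 26:8→19,7→35,b→26 27:8→18,7→36,b→27 28:8→18,7→28,b→18 29:8→18,7→37,b→38 30:8→38,7→30,b→18 31:8→31,7→39,b→40 32:8→39,7→41,b→42 33:8→29,7→42,b→33 34:8→41,7→18,b→43 35:8→27,7→43,b→35 36:8→18,7→18,b→36 37:8→18,7→44,b→45 38:8→18,7→45,b→18 39:8→39,7→46,b→47 40:8→38,7→47,b→18 41:8→46,7→18,b→48 42:8→37,7→48,b→42 43:8→36,7→18,b→43 44:8→18,7→18,b→49 45:8→18,7→49,b→18 46:8→46,7→18,b→50 47:8→45,7→50,b→18 48:8→44,7→18,b→48 49:8→18,7→18,b→18 50:8→49,7→18,b→18 (ε-aug+det+¬).
'8b88': N↓-sim [59, 52, 35, 15, 1] end={s13} — reject; 4/4 single-dels accept.
'788bb': run [59, 52, 38, 21, 12, 1] end={s13} ∉↓L; 5/5 deletions ∈↓L.
'bb8777': |S_i|=[59, 52, 40, 32, 22, 12, 1] end={s13} — reject; 6/6 del acc.
3 obstructions.


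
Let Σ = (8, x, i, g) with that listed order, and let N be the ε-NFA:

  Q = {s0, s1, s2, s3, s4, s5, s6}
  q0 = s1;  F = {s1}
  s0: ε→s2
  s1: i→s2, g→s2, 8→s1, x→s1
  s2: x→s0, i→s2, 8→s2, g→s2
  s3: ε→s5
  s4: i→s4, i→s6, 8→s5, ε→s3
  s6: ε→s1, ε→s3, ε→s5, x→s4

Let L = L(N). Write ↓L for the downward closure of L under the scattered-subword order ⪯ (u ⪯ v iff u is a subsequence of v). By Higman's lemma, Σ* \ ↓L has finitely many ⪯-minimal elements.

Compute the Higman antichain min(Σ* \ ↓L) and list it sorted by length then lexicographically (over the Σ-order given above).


|Q|=7, |F|=1, |δ|=18 (6 ε).
min D↑ (2 st, q0=0, F={1}): 0:8→0,x→0,i→1,g→1 1:8→1,x→1,i→1,g→1 [Hopcroft].
'i': |S_i|=[3, 2] end={s0,s2} rej; 1/1 del acc.
'g': run [3, 2] end={s0,s2} ∉↓L; 1/1 single-dels accept.
2 minimals (antichain).

min(Σ*\↓L) = [i, g].


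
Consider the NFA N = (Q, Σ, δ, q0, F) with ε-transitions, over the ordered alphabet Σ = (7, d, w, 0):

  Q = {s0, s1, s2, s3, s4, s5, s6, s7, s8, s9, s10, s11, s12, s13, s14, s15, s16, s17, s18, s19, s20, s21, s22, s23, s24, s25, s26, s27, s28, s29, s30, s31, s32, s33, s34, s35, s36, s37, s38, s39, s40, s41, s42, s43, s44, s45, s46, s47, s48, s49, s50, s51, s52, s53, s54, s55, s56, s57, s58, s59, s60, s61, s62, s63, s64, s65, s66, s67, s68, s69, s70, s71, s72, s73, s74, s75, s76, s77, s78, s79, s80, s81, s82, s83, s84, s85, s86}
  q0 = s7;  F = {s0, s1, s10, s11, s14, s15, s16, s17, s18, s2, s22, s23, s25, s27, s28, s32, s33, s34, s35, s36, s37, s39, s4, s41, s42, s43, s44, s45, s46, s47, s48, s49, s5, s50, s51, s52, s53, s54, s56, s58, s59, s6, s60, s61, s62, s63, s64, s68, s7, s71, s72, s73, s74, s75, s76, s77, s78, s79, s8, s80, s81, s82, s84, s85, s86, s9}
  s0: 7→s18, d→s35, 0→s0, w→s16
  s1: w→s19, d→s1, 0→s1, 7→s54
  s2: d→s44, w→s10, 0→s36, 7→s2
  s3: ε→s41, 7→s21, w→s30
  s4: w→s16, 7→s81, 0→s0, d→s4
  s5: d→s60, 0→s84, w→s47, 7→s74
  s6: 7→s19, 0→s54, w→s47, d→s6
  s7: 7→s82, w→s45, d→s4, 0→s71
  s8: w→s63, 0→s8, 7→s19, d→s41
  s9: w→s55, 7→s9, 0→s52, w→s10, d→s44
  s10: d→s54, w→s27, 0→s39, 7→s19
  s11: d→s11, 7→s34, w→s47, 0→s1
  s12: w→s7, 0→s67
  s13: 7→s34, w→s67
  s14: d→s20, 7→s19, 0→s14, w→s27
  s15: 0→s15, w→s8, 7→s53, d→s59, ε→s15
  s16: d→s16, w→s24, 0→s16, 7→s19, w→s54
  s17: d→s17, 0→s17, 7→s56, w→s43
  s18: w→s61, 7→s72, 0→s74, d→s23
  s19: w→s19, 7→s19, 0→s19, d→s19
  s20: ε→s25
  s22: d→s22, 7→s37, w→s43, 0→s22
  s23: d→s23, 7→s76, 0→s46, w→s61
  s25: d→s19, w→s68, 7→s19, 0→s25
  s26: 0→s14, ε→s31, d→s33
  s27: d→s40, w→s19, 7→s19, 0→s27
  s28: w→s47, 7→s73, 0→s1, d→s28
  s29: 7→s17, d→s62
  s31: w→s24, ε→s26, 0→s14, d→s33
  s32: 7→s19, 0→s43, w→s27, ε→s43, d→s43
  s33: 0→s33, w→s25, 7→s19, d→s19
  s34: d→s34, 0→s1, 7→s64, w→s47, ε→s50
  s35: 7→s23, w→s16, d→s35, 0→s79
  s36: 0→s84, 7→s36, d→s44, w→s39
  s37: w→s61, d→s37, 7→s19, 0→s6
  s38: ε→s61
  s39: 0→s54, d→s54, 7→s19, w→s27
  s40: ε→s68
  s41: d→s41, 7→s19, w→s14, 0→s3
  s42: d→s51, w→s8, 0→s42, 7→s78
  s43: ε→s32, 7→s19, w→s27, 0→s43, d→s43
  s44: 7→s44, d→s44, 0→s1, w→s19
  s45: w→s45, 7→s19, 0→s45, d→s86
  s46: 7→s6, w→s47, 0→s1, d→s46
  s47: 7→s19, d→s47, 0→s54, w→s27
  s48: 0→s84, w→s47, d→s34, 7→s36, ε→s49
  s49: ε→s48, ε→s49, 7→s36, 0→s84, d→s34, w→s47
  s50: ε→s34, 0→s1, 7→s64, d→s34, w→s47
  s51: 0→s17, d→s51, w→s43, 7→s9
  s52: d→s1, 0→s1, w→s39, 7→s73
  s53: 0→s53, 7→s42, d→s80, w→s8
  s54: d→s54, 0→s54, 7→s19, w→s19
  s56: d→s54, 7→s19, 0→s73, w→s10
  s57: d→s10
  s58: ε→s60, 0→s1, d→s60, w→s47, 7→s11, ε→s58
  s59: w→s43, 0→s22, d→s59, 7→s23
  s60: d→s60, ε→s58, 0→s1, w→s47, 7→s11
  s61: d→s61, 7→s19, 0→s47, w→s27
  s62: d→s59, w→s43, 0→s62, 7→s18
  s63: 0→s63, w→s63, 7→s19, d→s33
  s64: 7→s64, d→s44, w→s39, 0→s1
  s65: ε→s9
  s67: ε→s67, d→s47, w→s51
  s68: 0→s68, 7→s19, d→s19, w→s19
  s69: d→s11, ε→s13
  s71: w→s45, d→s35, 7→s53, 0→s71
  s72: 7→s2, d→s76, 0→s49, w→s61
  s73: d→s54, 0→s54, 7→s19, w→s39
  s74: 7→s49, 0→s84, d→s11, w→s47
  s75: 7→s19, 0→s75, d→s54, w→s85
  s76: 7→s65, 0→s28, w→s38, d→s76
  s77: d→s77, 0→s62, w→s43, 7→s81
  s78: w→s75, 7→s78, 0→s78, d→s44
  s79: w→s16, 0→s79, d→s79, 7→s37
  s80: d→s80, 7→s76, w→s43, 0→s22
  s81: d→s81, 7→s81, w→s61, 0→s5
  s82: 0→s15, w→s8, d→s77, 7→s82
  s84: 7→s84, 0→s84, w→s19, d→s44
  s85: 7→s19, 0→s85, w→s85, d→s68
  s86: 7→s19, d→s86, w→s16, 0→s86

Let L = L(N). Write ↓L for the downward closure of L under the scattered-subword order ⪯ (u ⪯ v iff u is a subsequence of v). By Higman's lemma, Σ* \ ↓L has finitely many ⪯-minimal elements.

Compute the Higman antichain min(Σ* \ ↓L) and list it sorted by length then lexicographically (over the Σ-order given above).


|Q|=87, |F|=66, |δ|=307 (20 ε).
min D↑ (63 st, q0=0, F={11}): 0:7→1,d→2,w→3,0→4 1:7→1,d→5,w→6,0→7 2:7→8,d→2,w→9,0→10 3:7→11,d→12,w→3,0→3 4:7→13,d→14,w→3,0→4 5:7→8,d→5,w→15,0→16 6:7→11,d→17,w→18,0→6 7:7→13,d→19,w→6,0→7 8:7→8,d→8,w→20,0→21 9:7→11,d→9,w→22,0→9 10:7→23,d→14,w→9,0→10 11:7→11,d→11,w→11,0→11 12:7→11,d→12,w→9,0→12 13:7→24,d→25,w→6,0→13 14:7→26,d→14,w→9,0→27 15:7→11,d→15,w→28,0→15 16:7→23,d→19,w→15,0→16 17:7→11,d→17,w→29,0→17 18:7→11,d→30,w→18,0→18 19:7→26,d→19,w→15,0→31 20:7→11,d→20,w→28,0→32 21:7→33,d→34,w→32,0→35 22:7→11,d→22,w→11,0→22 23:7→36,d→26,w→20,0→33 24:7→37,d→38,w→6,0→24 25:7→39,d→25,w→15,0→31 26:7→39,d→26,w→20,0→40 27:7→41,d→27,w→9,0→27 28:7→11,d→42,w→11,0→28 29:7→11,d→43,w→28,0→29 30:7→11,d→11,w→43,0→30 31:7→41,d→31,w→15,0→31 32:7→11,d→32,w→28,0→22 33:7→44,d→45,w→32,0→35 34:7→45,d→34,w→32,0→46 35:7→35,d→47,w→11,0→35 36:7→48,d→39,w→20,0→44 37:7→37,d→47,w→49,0→37 38:7→50,d→38,w→15,0→51 39:7→50,d→39,w→20,0→52 40:7→53,d→40,w→32,0→46 41:7→11,d→41,w→20,0→53 42:7→11,d→11,w→11,0→42 43:7→11,d→11,w→42,0→43 44:7→54,d→55,w→32,0→35 45:7→55,d→45,w→32,0→46 46:7→22,d→46,w→11,0→46 47:7→47,d→47,w→11,0→46 48:7→48,d→47,w→56,0→54 49:7→11,d→22,w→57,0→49 50:7→50,d→47,w→56,0→58 51:7→59,d→51,w→15,0→51 52:7→60,d→52,w→32,0→46 53:7→11,d→53,w→32,0→22 54:7→54,d→47,w→61,0→35 55:7→62,d→55,w→32,0→46 56:7→11,d→22,w→28,0→61 57:7→11,d→42,w→57,0→57 58:7→60,d→46,w→61,0→46 59:7→11,d→22,w→56,0→60 60:7→11,d→22,w→61,0→22 61:7→11,d→22,w→28,0→22 62:7→62,d→47,w→61,0→46 (ε-aug+det+¬).
'w7': |S_i|=[76, 29, 2] end={s19,s21} rej; 2/2 del acc.
'dwww': run [76, 64, 19, 6, 1] end={s19} ∉↓L; 4/4 single-dels accept.
'7wwdd': N↓-sim [76, 66, 25, 11, 6, 1] end={s19} rej; 5/5 single-dels accept.
'd700w': run [76, 64, 41, 26, 8, 1] end={s19} — reject; 5/5 single-dels accept.
'0d077': N↓-sim [76, 71, 50, 33, 14, 1] end={s19} — reject; 5/5 single-dels accept.
'0777dw': |S_i|=[76, 71, 57, 49, 23, 6, 1] end={s19} rej; 6/6 single-dels accept.
6 obstructions.

min(Σ*\↓L) = [w7, dwww, 7wwdd, d700w, 0d077, 0777dw].


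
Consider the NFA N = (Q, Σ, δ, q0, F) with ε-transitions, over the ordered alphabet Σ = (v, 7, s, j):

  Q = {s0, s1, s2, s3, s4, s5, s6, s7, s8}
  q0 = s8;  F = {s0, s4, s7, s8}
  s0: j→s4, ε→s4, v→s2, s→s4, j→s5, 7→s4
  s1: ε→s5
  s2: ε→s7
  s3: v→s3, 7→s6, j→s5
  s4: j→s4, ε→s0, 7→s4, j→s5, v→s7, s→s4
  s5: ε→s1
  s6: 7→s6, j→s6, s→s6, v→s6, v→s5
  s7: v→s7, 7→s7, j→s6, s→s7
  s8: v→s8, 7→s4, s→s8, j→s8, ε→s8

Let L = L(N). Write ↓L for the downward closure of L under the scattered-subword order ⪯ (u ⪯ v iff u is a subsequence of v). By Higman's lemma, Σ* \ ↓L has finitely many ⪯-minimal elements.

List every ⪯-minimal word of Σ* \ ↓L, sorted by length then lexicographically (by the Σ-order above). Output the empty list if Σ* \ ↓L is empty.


|Q|=9, |F|=4, |δ|=32 (6 ε).
min D↑ (4 st, q0=0, F={3}): 0:v→0,7→1,s→0,j→0 1:v→2,7→1,s→1,j→1 2:v→2,7→2,s→2,j→3 3:v→3,7→3,s→3,j→3.
'7vj': |S_i|=[8, 7, 5, 3] end={s1,s5,s6} ∉↓L; 3/3 del acc.
1 minimals (antichain).

A = [7vj].


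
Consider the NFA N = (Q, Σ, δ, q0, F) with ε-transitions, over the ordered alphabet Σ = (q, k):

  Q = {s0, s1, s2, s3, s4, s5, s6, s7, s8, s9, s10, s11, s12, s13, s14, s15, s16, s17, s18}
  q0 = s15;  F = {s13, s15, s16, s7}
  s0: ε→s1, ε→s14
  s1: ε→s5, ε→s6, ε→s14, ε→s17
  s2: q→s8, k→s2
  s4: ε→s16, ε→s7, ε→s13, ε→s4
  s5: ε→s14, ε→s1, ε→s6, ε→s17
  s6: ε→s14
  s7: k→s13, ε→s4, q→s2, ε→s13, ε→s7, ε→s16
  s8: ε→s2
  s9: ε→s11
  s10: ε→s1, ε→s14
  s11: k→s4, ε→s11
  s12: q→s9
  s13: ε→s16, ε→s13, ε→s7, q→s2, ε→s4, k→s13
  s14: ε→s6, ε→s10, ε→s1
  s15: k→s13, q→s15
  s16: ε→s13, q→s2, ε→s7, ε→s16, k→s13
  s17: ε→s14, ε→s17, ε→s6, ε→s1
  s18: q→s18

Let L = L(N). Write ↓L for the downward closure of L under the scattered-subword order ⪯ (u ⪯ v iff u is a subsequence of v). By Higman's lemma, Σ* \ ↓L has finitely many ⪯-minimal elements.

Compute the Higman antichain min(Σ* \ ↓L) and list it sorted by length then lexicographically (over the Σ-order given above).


|Q|=19, |F|=4, |δ|=51 (38 ε).
min D↑ (3 st, q0=0, F={2}): 0:q→0,k→1 1:q→2,k→1 2:q→2,k→2.
'kq': N↓-sim [7, 6, 2] end={s2,s8} rej; 2/2 del acc.
1 obstructions.

Antichain: [kq].


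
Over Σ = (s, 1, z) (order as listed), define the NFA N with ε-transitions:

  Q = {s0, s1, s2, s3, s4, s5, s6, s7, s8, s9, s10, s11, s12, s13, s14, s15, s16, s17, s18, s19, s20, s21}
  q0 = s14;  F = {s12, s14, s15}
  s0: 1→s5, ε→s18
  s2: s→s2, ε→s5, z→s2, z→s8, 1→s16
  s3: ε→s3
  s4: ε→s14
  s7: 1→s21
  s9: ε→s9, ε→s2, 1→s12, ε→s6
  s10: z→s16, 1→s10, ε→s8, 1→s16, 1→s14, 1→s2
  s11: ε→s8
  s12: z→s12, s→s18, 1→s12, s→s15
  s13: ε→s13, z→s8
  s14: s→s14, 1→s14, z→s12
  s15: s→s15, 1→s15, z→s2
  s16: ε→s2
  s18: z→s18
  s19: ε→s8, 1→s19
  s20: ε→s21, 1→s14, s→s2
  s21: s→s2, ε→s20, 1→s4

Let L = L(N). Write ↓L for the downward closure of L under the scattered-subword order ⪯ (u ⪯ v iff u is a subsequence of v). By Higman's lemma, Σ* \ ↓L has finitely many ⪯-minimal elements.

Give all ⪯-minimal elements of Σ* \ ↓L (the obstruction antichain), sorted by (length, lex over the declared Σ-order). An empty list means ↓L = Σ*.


|Q|=22, |F|=3, |δ|=43 (14 ε).
min D↑ (4 st, q0=0, F={3}): 0:s→0,1→0,z→1 1:s→2,1→1,z→1 2:s→2,1→2,z→3 3:s→3,1→3,z→3 [Hopcroft].
'zsz': |S_i|=[8, 7, 6, 5] end={s16,s18,s2,s5,s8} rej; 3/3 single-dels accept.
1 obstructions.

min(Σ*\↓L) = [zsz].


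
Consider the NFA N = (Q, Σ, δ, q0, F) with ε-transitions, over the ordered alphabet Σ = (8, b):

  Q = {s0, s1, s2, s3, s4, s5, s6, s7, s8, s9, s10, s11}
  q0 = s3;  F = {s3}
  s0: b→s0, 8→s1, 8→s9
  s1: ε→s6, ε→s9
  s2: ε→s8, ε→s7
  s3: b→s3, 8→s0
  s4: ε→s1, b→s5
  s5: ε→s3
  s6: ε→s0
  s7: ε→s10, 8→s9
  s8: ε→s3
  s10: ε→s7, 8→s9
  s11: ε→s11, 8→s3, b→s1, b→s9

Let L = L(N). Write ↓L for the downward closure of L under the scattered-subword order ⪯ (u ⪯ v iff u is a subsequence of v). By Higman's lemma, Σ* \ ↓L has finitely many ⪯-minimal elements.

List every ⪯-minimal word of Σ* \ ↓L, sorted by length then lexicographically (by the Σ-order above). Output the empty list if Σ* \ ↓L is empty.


|Q|=12, |F|=1, |δ|=22 (11 ε).
min D↑ (2 st, q0=0, F={1}): 0:8→1,b→0 1:8→1,b→1.
'8': |S_i|=[5, 4] end={s0,s1,s6,s9} ∉↓L; 1/1 single-dels accept.
1 obstructions.

Antichain: [8].


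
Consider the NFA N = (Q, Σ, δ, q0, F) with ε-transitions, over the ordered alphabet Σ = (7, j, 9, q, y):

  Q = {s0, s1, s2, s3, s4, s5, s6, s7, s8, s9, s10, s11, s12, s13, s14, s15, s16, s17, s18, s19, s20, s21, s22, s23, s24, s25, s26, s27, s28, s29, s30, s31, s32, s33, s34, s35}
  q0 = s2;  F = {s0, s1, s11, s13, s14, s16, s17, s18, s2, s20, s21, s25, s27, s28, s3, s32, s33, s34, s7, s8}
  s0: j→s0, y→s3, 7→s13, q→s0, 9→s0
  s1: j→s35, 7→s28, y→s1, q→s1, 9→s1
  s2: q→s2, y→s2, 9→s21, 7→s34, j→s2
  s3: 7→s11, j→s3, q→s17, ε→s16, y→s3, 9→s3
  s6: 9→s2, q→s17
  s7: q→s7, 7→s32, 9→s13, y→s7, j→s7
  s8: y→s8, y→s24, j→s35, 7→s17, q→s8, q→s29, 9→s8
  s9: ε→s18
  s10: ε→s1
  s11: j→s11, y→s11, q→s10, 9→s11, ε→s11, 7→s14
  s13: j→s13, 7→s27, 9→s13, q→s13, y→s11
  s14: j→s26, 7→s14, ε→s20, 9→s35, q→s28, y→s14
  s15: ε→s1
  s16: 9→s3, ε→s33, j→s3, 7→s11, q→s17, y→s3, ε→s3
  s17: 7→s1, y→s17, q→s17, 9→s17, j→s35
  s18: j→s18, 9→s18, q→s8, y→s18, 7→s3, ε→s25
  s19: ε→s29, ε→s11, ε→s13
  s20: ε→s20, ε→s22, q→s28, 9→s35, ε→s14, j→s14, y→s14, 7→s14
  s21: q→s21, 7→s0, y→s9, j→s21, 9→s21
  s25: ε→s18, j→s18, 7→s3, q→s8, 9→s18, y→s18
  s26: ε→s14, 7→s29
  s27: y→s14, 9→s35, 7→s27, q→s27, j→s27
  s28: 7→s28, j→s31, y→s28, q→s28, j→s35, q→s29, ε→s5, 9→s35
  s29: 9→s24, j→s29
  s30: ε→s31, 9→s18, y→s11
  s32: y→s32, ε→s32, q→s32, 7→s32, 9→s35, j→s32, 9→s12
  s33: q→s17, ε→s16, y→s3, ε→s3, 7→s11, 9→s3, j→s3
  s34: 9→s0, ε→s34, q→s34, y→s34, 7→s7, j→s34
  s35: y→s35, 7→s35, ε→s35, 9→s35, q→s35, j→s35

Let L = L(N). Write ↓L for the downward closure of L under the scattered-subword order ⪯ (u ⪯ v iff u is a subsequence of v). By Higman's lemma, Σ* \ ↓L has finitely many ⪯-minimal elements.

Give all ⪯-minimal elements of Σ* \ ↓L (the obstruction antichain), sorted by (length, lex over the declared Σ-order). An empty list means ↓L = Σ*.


min(Σ*\↓L) = [7779, 9yqj].

|Q|=36, |F|=20, |δ|=141 (24 ε).
min D↑ (17 st, q0=0, F={10}): 0:7→1,j→0,9→2,q→0,y→0 1:7→3,j→1,9→4,q→1,y→1 2:7→4,j→2,9→2,q→2,y→5 3:7→6,j→3,9→7,q→3,y→3 4:7→7,j→4,9→4,q→4,y→8 5:7→8,j→5,9→5,q→9,y→5 6:7→6,j→6,9→10,q→6,y→6 7:7→11,j→7,9→7,q→7,y→12 8:7→12,j→8,9→8,q→13,y→8 9:7→13,j→10,9→9,q→9,y→9 10:7→10,j→10,9→10,q→10,y→10 11:7→11,j→11,9→10,q→11,y→14 12:7→14,j→12,9→12,q→15,y→12 13:7→15,j→10,9→13,q→13,y→13 14:7→14,j→14,9→10,q→16,y→14 15:7→16,j→10,9→15,q→15,y→15 16:7→16,j→10,9→10,q→16,y→16 [Hopcroft].
'7779': |S_i|=[30, 24, 18, 13, 3] end={s12,s24,s35} ∉↓L; 4/4 del acc.
'9yqj': |S_i|=[30, 26, 21, 10, 4] end={s24,s29,s31,s35} — reject; 4/4 deletions ∈↓L.
2 words, ⪯-incomp.


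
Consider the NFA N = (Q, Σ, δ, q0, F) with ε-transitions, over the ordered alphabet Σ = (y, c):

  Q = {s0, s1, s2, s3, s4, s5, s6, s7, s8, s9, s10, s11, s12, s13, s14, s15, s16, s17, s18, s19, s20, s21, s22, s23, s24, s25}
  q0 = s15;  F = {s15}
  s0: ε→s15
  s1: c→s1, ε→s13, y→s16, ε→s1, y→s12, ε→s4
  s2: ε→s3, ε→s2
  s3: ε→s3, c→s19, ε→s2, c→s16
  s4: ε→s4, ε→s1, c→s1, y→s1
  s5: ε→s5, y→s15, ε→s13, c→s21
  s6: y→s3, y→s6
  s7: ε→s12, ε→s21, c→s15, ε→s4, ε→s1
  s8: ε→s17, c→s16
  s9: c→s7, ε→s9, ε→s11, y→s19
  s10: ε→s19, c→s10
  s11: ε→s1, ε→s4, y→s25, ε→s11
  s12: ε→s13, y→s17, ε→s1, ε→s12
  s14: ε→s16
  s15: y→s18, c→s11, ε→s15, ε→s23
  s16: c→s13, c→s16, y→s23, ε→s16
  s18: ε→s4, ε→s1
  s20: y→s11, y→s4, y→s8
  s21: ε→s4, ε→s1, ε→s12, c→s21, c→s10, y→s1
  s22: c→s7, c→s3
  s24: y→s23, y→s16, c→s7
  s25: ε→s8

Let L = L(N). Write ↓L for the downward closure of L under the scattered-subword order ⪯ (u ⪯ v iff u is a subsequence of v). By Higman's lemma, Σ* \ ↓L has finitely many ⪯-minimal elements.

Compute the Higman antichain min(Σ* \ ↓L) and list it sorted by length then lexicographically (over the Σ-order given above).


A = [y, c].

|Q|=26, |F|=1, |δ|=70 (36 ε).
min D↑ (2 st, q0=0, F={1}): 0:y→1,c→1 1:y→1,c→1 (ε-aug+det+¬).
'y': N↓-sim [12, 10] end={s1,s12,s13,s16,s17,s18,s23,s25,s4,s8} rej; 1/1 del acc.
'c': N↓-sim [12, 10] end={s1,s11,s12,s13,s16,s17,s23,s25,s4,s8} — reject; 1/1 single-dels accept.
2 words, ⪯-incomp.


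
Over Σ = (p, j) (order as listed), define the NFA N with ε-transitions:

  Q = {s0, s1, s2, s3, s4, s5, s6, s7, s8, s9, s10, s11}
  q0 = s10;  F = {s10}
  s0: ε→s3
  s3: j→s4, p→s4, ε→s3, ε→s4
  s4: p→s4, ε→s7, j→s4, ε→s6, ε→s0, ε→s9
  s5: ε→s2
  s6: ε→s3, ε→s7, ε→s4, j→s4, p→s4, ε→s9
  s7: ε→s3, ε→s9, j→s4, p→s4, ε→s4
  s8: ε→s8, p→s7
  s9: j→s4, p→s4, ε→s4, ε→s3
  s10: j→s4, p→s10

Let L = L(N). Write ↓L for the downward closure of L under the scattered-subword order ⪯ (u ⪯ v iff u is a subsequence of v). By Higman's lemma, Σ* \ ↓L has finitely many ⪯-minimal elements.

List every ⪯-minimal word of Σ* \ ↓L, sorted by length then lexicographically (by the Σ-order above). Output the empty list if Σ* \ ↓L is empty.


Antichain: [j].

|Q|=12, |F|=1, |δ|=31 (18 ε).
min D↑ (2 st, q0=0, F={1}): 0:p→0,j→1 1:p→1,j→1 (ε-aug+det+¬).
'j': N↓-sim [7, 6] end={s0,s3,s4,s6,s7,s9} rej; 1/1 del acc.
1 minimals (antichain).


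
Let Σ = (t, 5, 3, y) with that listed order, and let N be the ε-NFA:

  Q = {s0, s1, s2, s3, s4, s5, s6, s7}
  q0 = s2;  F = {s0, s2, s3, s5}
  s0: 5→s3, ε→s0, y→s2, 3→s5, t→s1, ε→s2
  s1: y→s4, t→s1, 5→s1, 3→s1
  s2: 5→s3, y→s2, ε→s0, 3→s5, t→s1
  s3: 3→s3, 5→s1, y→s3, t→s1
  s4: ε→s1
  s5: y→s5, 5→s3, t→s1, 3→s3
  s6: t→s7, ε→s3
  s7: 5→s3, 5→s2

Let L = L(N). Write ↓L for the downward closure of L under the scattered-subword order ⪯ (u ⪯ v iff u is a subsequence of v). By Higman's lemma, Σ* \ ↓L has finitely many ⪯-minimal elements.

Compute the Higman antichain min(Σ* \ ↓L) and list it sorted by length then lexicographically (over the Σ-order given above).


Antichain: [t, 55, 335].

|Q|=8, |F|=4, |δ|=28 (5 ε).
min D↑ (4 st, q0=0, F={1}): 0:t→1,5→2,3→3,y→0 1:t→1,5→1,3→1,y→1 2:t→1,5→1,3→2,y→2 3:t→1,5→2,3→2,y→3 (ε-aug+det+¬).
't': |S_i|=[6, 2] end={s1,s4} rej; 1/1 del acc.
'55': run [6, 3, 2] end={s1,s4} ∉↓L; 2/2 single-dels accept.
'335': N↓-sim [6, 4, 3, 2] end={s1,s4} rej; 3/3 del acc.
3 obstructions.


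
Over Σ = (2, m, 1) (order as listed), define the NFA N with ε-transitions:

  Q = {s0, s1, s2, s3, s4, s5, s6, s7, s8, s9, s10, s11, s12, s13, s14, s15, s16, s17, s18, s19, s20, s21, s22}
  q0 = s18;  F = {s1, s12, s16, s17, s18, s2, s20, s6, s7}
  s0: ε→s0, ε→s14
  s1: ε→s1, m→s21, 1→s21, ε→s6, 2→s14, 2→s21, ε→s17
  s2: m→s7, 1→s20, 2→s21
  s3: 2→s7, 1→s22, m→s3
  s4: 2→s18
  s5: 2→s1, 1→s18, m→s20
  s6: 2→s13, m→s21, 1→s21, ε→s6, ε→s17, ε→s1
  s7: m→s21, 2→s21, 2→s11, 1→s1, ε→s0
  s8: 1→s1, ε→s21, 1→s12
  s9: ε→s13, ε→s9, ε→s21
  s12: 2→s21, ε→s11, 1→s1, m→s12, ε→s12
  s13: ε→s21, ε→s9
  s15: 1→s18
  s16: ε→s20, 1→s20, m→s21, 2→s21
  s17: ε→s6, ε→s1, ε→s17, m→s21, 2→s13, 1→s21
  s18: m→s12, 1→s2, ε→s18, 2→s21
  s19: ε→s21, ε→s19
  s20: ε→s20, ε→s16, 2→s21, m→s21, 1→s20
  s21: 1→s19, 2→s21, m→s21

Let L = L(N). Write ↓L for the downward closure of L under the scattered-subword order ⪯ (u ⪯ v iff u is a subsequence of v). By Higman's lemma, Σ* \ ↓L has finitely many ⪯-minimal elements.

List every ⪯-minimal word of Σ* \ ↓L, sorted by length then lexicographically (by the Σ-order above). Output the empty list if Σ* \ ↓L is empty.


Antichain: [2, m1m, m11, 1mm, 11m].

|Q|=23, |F|=9, |δ|=68 (26 ε).
min D↑ (7 st, q0=0, F={1}): 0:2→1,m→2,1→3 1:2→1,m→1,1→1 2:2→1,m→2,1→4 3:2→1,m→5,1→6 4:2→1,m→1,1→1 5:2→1,m→1,1→4 6:2→1,m→1,1→6.
'2': N↓-sim [16, 6] end={s11,s13,s14,s19,s21,s9} ∉↓L; 1/1 single-dels accept.
'm1m': run [16, 12, 8, 2] end={s19,s21} ∉↓L; 3/3 del acc.
'm11': run [16, 12, 8, 2] end={s19,s21} rej; 3/3 single-dels accept.
'1mm': run [16, 14, 11, 2] end={s19,s21} ∉↓L; 3/3 del acc.
'11m': N↓-sim [16, 14, 10, 2] end={s19,s21} — reject; 3/3 del acc.
5 minimals (antichain).


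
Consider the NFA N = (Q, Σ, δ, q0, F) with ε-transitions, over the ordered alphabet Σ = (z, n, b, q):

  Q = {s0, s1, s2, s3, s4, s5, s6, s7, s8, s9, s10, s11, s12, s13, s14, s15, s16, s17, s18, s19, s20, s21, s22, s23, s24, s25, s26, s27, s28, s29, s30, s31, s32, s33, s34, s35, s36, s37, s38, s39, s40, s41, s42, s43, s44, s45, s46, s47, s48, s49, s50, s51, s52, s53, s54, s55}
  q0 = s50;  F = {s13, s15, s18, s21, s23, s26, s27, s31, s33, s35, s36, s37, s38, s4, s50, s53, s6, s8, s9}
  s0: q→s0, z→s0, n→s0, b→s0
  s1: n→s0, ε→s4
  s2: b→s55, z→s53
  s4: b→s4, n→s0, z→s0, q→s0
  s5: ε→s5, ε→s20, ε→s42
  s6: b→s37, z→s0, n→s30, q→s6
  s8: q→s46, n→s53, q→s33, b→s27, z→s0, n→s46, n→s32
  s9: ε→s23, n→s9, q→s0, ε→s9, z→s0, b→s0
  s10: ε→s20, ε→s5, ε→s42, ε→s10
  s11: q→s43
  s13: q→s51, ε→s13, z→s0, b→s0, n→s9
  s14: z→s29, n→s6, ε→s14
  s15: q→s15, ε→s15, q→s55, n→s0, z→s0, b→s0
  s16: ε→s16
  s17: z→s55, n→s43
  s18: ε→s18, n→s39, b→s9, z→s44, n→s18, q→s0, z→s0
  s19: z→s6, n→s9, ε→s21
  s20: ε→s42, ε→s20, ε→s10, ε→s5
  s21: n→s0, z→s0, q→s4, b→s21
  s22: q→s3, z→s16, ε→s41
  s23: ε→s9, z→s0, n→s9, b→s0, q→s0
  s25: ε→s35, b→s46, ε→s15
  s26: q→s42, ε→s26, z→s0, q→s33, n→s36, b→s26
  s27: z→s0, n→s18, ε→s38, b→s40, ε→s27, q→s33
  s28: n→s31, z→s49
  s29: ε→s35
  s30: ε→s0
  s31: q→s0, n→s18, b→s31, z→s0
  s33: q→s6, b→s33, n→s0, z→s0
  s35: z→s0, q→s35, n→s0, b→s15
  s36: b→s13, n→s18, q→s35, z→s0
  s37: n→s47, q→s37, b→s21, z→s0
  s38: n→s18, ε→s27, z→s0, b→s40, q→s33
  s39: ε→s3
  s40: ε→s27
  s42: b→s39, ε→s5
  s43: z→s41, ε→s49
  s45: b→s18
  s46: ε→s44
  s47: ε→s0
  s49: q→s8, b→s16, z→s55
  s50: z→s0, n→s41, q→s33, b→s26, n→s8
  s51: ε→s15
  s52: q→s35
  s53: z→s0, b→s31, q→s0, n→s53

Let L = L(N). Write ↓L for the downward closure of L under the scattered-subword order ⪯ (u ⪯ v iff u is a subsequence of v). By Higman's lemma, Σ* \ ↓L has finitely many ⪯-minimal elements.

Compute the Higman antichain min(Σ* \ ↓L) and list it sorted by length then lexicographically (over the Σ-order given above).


min(Σ*\↓L) = [z, qn, nnq, bnbb, qqbbqq].

|Q|=56, |F|=19, |δ|=147 (37 ε).
min D↑ (18 st, q0=0, F={1}): 0:z→1,n→2,b→3,q→4 1:z→1,n→1,b→1,q→1 2:z→1,n→5,b→6,q→4 3:z→1,n→7,b→3,q→4 4:z→1,n→1,b→4,q→8 5:z→1,n→5,b→9,q→1 6:z→1,n→10,b→6,q→4 7:z→1,n→10,b→11,q→12 8:z→1,n→1,b→13,q→8 9:z→1,n→10,b→9,q→1 10:z→1,n→10,b→14,q→1 11:z→1,n→14,b→1,q→15 12:z→1,n→1,b→15,q→12 13:z→1,n→1,b→16,q→13 14:z→1,n→14,b→1,q→1 15:z→1,n→1,b→1,q→15 16:z→1,n→1,b→16,q→17 17:z→1,n→1,b→17,q→1 [Hopcroft].
'z': |S_i|=[35, 2] end={s0,s44} ∉↓L; 1/1 del acc.
'qn': run [35, 20, 3] end={s0,s30,s47} — reject; 2/2 deletions ∈↓L.
'nnq': |S_i|=[35, 29, 13, 1] end={s0} — reject; 3/3 del acc.
'bnbb': N↓-sim [35, 29, 15, 7, 1] end={s0} ∉↓L; 4/4 del acc.
'qqbbqq': |S_i|=[35, 20, 10, 7, 3, 2, 1] end={s0} rej; 6/6 single-dels accept.
5 minimals (antichain).


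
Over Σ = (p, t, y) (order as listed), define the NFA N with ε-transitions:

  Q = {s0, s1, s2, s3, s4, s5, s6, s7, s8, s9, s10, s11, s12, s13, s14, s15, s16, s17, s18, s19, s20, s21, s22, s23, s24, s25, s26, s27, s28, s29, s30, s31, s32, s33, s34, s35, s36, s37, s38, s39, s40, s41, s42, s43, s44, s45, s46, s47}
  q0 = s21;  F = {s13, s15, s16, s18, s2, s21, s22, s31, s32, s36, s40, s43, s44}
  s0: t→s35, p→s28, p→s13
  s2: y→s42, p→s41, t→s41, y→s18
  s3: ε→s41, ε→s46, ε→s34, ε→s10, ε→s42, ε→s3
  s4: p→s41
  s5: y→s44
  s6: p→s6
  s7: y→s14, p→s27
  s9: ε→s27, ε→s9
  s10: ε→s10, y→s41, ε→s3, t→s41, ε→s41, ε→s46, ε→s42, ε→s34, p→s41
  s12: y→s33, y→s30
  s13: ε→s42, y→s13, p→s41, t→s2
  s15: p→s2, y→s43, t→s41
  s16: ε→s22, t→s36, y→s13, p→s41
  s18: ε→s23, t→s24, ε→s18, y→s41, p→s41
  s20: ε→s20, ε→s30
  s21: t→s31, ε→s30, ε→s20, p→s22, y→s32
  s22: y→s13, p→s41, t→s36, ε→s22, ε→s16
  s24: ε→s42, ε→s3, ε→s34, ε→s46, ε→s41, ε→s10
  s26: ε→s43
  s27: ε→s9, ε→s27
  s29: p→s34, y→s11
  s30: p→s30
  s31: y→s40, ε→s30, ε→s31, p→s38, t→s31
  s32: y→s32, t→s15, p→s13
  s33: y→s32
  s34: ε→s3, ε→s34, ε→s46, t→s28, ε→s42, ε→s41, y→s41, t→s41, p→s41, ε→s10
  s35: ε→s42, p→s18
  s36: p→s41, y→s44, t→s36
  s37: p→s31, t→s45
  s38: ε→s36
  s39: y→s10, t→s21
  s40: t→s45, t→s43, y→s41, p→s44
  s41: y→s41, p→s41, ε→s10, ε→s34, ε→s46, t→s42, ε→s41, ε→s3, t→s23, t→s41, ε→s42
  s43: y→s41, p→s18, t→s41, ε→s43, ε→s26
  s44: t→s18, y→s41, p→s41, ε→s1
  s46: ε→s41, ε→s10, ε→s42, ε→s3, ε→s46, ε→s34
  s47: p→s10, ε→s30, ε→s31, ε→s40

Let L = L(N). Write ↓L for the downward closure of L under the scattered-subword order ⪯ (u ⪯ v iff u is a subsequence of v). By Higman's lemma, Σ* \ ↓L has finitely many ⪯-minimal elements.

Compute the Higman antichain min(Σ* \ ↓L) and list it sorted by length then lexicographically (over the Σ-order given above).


A = [pp, tyy, ytt].

|Q|=48, |F|=13, |δ|=134 (61 ε).
min D↑ (13 st, q0=0, F={4}): 0:p→1,t→2,y→3 1:p→4,t→5,y→6 2:p→5,t→2,y→7 3:p→6,t→8,y→3 4:p→4,t→4,y→4 5:p→4,t→5,y→9 6:p→4,t→10,y→6 7:p→9,t→11,y→4 8:p→10,t→4,y→11 9:p→4,t→12,y→4 10:p→4,t→4,y→12 11:p→12,t→4,y→4 12:p→4,t→4,y→4 (ε-aug+det+¬).
'pp': run [28, 19, 9] end={s10,s23,s28,s3,s30,s34,s41,s42,s46} — reject; 2/2 deletions ∈↓L.
'tyy': |S_i|=[28, 22, 16, 8] end={s10,s23,s28,s3,s34,s41,s42,s46} — reject; 3/3 deletions ∈↓L.
'ytt': run [28, 20, 15, 9] end={s10,s23,s24,s28,s3,s34,s41,s42,s46} — reject; 3/3 single-dels accept.
3 words, ⪯-incomp.


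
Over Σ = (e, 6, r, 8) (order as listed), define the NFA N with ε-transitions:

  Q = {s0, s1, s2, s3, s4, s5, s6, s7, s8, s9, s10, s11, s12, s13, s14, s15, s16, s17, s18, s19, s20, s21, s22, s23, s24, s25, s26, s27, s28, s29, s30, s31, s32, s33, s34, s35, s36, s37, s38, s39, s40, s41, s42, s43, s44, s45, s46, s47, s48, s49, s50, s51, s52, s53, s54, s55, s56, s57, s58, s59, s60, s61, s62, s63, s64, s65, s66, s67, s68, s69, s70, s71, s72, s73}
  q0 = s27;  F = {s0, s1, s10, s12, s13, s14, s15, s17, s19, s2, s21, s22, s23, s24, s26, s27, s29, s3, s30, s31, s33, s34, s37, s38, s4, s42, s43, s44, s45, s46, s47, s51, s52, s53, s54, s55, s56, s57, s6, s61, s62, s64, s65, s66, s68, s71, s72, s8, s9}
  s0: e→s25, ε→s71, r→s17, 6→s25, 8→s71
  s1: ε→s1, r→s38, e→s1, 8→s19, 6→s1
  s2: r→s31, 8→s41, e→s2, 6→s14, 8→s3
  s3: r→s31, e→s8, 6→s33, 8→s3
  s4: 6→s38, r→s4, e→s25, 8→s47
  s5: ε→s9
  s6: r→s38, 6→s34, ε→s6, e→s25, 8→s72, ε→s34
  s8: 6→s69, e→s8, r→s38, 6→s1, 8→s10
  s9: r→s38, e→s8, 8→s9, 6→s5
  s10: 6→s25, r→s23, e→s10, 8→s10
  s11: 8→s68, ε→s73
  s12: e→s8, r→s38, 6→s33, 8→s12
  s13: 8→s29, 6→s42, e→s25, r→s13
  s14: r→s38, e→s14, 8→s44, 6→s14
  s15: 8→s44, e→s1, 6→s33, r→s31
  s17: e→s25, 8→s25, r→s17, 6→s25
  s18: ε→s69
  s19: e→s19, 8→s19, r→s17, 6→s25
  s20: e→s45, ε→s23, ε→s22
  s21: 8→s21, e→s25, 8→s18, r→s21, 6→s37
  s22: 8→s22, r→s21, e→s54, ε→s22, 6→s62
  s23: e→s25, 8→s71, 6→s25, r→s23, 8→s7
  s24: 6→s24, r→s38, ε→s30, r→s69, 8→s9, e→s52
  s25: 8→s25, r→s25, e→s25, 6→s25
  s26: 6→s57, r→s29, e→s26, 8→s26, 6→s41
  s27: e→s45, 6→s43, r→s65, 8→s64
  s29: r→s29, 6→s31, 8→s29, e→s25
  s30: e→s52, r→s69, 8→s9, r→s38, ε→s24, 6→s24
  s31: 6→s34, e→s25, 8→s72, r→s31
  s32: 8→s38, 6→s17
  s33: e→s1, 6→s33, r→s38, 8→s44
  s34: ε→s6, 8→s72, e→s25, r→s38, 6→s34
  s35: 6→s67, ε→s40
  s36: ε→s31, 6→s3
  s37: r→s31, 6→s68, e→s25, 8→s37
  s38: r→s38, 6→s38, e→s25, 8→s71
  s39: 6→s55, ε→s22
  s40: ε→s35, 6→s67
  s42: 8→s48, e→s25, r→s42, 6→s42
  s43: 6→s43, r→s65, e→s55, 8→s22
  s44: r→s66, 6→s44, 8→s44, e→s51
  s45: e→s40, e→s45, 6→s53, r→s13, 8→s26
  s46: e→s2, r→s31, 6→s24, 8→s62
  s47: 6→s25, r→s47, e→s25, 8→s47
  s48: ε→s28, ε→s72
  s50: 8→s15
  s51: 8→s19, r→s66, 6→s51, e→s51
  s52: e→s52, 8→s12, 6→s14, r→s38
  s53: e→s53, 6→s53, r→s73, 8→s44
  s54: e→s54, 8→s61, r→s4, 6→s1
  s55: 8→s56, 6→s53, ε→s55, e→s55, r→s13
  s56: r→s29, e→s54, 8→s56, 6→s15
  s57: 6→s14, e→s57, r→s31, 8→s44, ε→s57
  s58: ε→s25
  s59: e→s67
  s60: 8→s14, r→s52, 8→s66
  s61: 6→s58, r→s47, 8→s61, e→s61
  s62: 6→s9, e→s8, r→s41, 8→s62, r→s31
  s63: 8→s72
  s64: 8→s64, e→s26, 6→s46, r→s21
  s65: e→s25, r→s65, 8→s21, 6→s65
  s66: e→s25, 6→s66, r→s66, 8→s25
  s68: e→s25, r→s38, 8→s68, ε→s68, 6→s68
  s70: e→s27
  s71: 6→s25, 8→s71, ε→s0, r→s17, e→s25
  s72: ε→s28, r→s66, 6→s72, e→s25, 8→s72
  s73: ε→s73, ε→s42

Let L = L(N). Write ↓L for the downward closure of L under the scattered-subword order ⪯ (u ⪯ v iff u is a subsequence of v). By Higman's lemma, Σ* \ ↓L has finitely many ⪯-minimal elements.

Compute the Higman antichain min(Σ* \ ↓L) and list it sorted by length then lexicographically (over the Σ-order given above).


|Q|=74, |F|=49, |δ|=251 (27 ε).
min D↑ (47 st, q0=0, F={10}): 0:e→1,6→2,r→3,8→4 1:e→1,6→5,r→6,8→7 2:e→8,6→2,r→3,8→9 3:e→10,6→3,r→3,8→11 4:e→7,6→12,r→11,8→4 5:e→5,6→5,r→13,8→14 6:e→10,6→13,r→6,8→15 7:e→7,6→16,r→15,8→7 8:e→8,6→5,r→6,8→17 9:e→18,6→19,r→11,8→9 10:e→10,6→10,r→10,8→10 11:e→10,6→20,r→11,8→11 12:e→21,6→22,r→23,8→19 13:e→10,6→13,r→13,8→24 14:e→25,6→14,r→26,8→14 15:e→10,6→23,r→15,8→15 16:e→16,6→27,r→23,8→14 17:e→18,6→28,r→15,8→17 18:e→18,6→29,r→30,8→31 19:e→32,6→33,r→23,8→19 20:e→10,6→34,r→23,8→20 21:e→21,6→27,r→23,8→35 22:e→36,6→22,r→37,8→33 23:e→10,6→38,r→23,8→24 24:e→10,6→24,r→26,8→24 25:e→25,6→25,r→26,8→39 26:e→10,6→26,r→26,8→10 27:e→27,6→27,r→37,8→14 28:e→29,6→40,r→23,8→14 29:e→29,6→29,r→37,8→39 30:e→10,6→37,r→30,8→41 31:e→31,6→10,r→41,8→31 32:e→32,6→29,r→37,8→42 33:e→32,6→33,r→37,8→33 34:e→10,6→34,r→37,8→34 35:e→32,6→40,r→23,8→35 36:e→36,6→27,r→37,8→43 37:e→10,6→37,r→37,8→44 38:e→10,6→38,r→37,8→24 39:e→39,6→10,r→45,8→39 40:e→29,6→40,r→37,8→14 41:e→10,6→10,r→41,8→41 42:e→42,6→10,r→46,8→42 43:e→32,6→40,r→37,8→43 44:e→10,6→10,r→45,8→44 45:e→10,6→10,r→45,8→10 46:e→10,6→10,r→46,8→44.
're': run [62, 27, 1] end={s25} ∉↓L; 2/2 del acc.
'e68r8': |S_i|=[62, 47, 27, 11, 3, 1] end={s25} — reject; 5/5 deletions ∈↓L.
'68e86': |S_i|=[62, 56, 41, 19, 11, 2] end={s25,s58} — reject; 5/5 single-dels accept.
'866r86': |S_i|=[62, 50, 38, 28, 9, 5, 1] end={s25} — reject; 6/6 del acc.
'86r8r8': N↓-sim [62, 50, 38, 15, 8, 3, 1] end={s25} ∉↓L; 6/6 deletions ∈↓L.
5 obstructions.

Antichain: [re, e68r8, 68e86, 866r86, 86r8r8].


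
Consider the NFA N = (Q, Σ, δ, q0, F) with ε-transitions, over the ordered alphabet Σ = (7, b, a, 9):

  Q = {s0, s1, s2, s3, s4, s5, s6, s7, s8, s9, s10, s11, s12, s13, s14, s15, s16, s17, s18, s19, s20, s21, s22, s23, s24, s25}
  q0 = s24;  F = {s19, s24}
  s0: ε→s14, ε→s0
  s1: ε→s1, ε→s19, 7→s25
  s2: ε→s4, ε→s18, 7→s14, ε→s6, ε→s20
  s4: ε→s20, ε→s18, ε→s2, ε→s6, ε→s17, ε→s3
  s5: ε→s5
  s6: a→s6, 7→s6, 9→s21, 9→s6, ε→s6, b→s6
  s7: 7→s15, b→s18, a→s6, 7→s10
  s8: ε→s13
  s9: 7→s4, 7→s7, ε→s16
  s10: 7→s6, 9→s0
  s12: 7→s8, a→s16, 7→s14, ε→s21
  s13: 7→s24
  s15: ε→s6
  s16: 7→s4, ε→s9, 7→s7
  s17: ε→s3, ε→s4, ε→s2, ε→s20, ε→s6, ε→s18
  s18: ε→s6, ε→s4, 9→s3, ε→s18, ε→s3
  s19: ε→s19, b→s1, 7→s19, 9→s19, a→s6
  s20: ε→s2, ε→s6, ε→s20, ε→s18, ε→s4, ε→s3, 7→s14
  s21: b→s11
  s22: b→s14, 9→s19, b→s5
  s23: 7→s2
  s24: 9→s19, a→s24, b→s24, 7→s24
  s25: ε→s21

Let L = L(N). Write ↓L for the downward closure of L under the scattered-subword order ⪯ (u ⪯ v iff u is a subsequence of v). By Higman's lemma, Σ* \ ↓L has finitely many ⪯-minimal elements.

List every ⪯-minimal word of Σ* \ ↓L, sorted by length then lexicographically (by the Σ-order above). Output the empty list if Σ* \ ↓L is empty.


|Q|=26, |F|=2, |δ|=75 (39 ε).
min D↑ (3 st, q0=0, F={2}): 0:7→0,b→0,a→0,9→1 1:7→1,b→1,a→2,9→1 2:7→2,b→2,a→2,9→2.
'9a': |S_i|=[7, 6, 3] end={s11,s21,s6} rej; 2/2 del acc.
1 obstructions.

Antichain: [9a].
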